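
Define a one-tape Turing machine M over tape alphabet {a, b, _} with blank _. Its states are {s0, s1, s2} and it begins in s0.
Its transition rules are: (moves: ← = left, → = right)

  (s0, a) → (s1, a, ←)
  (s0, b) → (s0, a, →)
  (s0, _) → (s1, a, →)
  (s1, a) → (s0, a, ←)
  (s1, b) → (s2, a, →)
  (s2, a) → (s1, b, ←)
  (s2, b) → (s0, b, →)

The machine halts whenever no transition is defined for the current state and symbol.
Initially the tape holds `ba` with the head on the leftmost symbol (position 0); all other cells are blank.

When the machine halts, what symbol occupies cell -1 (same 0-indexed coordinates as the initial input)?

state=s0 head=0 tape=__[b]a   (s0,b)→(s0,a,→)
state=s0 head=1 tape=__a[a]   (s0,a)→(s1,a,←)
state=s1 head=0 tape=__[a]a   (s1,a)→(s0,a,←)
state=s0 head=-1 tape=_[_]aa   (s0,_)→(s1,a,→)
state=s1 head=0 tape=_a[a]a   (s1,a)→(s0,a,←)
state=s0 head=-1 tape=_[a]aa   (s0,a)→(s1,a,←)
state=s1 head=-2 tape=[_]aaa
Cell -1 holds a when M halts.

a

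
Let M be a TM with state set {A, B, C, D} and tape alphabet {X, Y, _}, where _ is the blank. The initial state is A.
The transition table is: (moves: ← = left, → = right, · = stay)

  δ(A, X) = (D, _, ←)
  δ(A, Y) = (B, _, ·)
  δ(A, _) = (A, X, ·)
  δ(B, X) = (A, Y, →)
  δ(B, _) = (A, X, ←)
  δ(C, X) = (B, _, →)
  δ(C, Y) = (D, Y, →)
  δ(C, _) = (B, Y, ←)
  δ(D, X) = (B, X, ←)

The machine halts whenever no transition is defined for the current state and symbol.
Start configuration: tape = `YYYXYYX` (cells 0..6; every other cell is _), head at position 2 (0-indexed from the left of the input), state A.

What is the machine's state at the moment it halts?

A | __YY[Y]XYYX   read Y → write _, move ·, go to B
B | __YY[_]XYYX   read _ → write X, move ←, go to A
A | __Y[Y]XXYYX   read Y → write _, move ·, go to B
B | __Y[_]XXYYX   read _ → write X, move ←, go to A
A | __[Y]XXXYYX   read Y → write _, move ·, go to B
B | __[_]XXXYYX   read _ → write X, move ←, go to A
A | _[_]XXXXYYX   read _ → write X, move ·, go to A
A | _[X]XXXXYYX   read X → write _, move ←, go to D
D | [_]_XXXXYYX
No transition is defined for (D, _); M halts in state D.

D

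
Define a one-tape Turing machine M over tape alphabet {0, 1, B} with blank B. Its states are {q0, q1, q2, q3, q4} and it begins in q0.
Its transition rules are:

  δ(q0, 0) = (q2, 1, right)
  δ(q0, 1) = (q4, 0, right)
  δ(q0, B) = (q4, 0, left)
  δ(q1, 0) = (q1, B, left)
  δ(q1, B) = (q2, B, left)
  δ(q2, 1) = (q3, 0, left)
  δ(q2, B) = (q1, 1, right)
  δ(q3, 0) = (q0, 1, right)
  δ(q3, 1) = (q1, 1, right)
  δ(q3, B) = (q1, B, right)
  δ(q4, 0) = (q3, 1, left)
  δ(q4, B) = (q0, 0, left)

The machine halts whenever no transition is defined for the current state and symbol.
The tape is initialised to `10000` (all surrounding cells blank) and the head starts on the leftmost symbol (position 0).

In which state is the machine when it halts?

q2

q0 | [1]0000B   read 1 → write 0, move right, go to q4
q4 | 0[0]000B   read 0 → write 1, move left, go to q3
q3 | [0]1000B   read 0 → write 1, move right, go to q0
q0 | 1[1]000B   read 1 → write 0, move right, go to q4
q4 | 10[0]00B   read 0 → write 1, move left, go to q3
q3 | 1[0]100B   read 0 → write 1, move right, go to q0
q0 | 11[1]00B   read 1 → write 0, move right, go to q4
q4 | 110[0]0B   read 0 → write 1, move left, go to q3
q3 | 11[0]10B   read 0 → write 1, move right, go to q0
q0 | 111[1]0B   read 1 → write 0, move right, go to q4
q4 | 1110[0]B   read 0 → write 1, move left, go to q3
q3 | 111[0]1B   read 0 → write 1, move right, go to q0
q0 | 1111[1]B   read 1 → write 0, move right, go to q4
q4 | 11110[B]   read B → write 0, move left, go to q0
q0 | 1111[0]0   read 0 → write 1, move right, go to q2
q2 | 11111[0]
No transition is defined for (q2, 0); M halts in state q2.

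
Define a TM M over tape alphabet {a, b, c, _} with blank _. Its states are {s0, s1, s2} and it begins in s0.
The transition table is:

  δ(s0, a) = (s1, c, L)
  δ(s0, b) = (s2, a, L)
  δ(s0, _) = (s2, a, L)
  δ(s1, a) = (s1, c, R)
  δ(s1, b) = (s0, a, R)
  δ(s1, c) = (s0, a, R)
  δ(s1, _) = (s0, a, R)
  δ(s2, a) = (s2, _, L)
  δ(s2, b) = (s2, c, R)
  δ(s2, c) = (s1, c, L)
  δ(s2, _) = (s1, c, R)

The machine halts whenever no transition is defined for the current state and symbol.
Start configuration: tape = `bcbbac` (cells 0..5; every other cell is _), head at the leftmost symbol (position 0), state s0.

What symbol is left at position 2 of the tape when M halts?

state=s0 head=0 tape=_[b]cbbac   (s0,b)→(s2,a,L)
state=s2 head=-1 tape=[_]acbbac   (s2,_)→(s1,c,R)
state=s1 head=0 tape=c[a]cbbac   (s1,a)→(s1,c,R)
state=s1 head=1 tape=cc[c]bbac   (s1,c)→(s0,a,R)
state=s0 head=2 tape=cca[b]bac   (s0,b)→(s2,a,L)
state=s2 head=1 tape=cc[a]abac   (s2,a)→(s2,_,L)
state=s2 head=0 tape=c[c]_abac   (s2,c)→(s1,c,L)
state=s1 head=-1 tape=[c]c_abac   (s1,c)→(s0,a,R)
state=s0 head=0 tape=a[c]_abac
Cell 2 holds a when M halts.

a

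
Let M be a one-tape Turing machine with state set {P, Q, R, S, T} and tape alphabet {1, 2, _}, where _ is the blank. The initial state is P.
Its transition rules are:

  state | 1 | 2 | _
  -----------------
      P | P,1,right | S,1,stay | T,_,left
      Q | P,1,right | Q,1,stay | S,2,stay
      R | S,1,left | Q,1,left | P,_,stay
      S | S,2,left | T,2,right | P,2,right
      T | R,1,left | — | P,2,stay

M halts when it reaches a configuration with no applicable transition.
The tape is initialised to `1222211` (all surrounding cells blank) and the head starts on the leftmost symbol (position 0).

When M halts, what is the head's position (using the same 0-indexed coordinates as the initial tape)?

P | _[1]222211   read 1 → write 1, move right, go to P
P | _1[2]22211   read 2 → write 1, move stay, go to S
S | _1[1]22211   read 1 → write 2, move left, go to S
S | _[1]222211   read 1 → write 2, move left, go to S
S | [_]2222211   read _ → write 2, move right, go to P
P | 2[2]222211   read 2 → write 1, move stay, go to S
S | 2[1]222211   read 1 → write 2, move left, go to S
S | [2]2222211   read 2 → write 2, move right, go to T
T | 2[2]222211
At halt the head is at cell 0.

0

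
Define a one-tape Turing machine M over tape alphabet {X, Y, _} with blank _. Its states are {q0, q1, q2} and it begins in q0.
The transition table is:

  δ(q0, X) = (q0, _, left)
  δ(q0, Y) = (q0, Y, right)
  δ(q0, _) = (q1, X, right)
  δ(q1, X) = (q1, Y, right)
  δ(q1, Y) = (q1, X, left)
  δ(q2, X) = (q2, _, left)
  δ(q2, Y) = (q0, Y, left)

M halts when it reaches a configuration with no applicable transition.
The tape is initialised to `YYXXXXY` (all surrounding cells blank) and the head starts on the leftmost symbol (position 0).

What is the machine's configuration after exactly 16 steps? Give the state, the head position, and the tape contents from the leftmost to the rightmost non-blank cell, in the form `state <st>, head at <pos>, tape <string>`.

state q1, head at 6, tape YYYYYYX

q0 | [Y]YXXXXY   read Y → write Y, move right, go to q0
q0 | Y[Y]XXXXY   read Y → write Y, move right, go to q0
q0 | YY[X]XXXY   read X → write _, move left, go to q0
q0 | Y[Y]_XXXY   read Y → write Y, move right, go to q0
q0 | YY[_]XXXY   read _ → write X, move right, go to q1
q1 | YYX[X]XXY   read X → write Y, move right, go to q1
q1 | YYXY[X]XY   read X → write Y, move right, go to q1
q1 | YYXYY[X]Y   read X → write Y, move right, go to q1
q1 | YYXYYY[Y]   read Y → write X, move left, go to q1
q1 | YYXYY[Y]X   read Y → write X, move left, go to q1
q1 | YYXY[Y]XX   read Y → write X, move left, go to q1
q1 | YYX[Y]XXX   read Y → write X, move left, go to q1
q1 | YY[X]XXXX   read X → write Y, move right, go to q1
q1 | YYY[X]XXX   read X → write Y, move right, go to q1
q1 | YYYY[X]XX   read X → write Y, move right, go to q1
q1 | YYYYY[X]X   read X → write Y, move right, go to q1
q1 | YYYYYY[X]
After 16 steps: state q1, head at 6, tape YYYYYYX.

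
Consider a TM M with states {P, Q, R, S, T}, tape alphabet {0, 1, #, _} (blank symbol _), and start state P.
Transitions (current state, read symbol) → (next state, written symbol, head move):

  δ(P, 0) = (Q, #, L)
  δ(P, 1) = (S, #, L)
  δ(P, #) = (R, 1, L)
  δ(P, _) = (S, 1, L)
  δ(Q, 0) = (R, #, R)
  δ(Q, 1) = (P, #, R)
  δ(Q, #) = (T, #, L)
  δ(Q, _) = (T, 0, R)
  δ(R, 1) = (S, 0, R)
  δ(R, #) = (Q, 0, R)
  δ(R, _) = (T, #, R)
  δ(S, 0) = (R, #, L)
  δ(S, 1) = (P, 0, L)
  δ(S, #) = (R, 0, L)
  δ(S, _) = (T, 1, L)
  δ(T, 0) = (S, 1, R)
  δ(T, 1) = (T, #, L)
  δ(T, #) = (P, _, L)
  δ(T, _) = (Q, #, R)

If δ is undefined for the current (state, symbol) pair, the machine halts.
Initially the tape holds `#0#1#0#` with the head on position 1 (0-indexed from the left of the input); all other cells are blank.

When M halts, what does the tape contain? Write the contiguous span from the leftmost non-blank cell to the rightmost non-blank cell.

0####00##0#

state=P head=1 tape=____#[0]#1#0#   (P,0)→(Q,#,L)
state=Q head=0 tape=____[#]##1#0#   (Q,#)→(T,#,L)
state=T head=-1 tape=___[_]###1#0#   (T,_)→(Q,#,R)
state=Q head=0 tape=___#[#]##1#0#   (Q,#)→(T,#,L)
state=T head=-1 tape=___[#]###1#0#   (T,#)→(P,_,L)
state=P head=-2 tape=__[_]_###1#0#   (P,_)→(S,1,L)
state=S head=-3 tape=_[_]1_###1#0#   (S,_)→(T,1,L)
state=T head=-4 tape=[_]11_###1#0#   (T,_)→(Q,#,R)
state=Q head=-3 tape=#[1]1_###1#0#   (Q,1)→(P,#,R)
state=P head=-2 tape=##[1]_###1#0#   (P,1)→(S,#,L)
state=S head=-3 tape=#[#]#_###1#0#   (S,#)→(R,0,L)
state=R head=-4 tape=[#]0#_###1#0#   (R,#)→(Q,0,R)
state=Q head=-3 tape=0[0]#_###1#0#   (Q,0)→(R,#,R)
state=R head=-2 tape=0#[#]_###1#0#   (R,#)→(Q,0,R)
state=Q head=-1 tape=0#0[_]###1#0#   (Q,_)→(T,0,R)
state=T head=0 tape=0#00[#]##1#0#   (T,#)→(P,_,L)
state=P head=-1 tape=0#0[0]_##1#0#   (P,0)→(Q,#,L)
state=Q head=-2 tape=0#[0]#_##1#0#   (Q,0)→(R,#,R)
state=R head=-1 tape=0##[#]_##1#0#   (R,#)→(Q,0,R)
state=Q head=0 tape=0##0[_]##1#0#   (Q,_)→(T,0,R)
state=T head=1 tape=0##00[#]#1#0#   (T,#)→(P,_,L)
state=P head=0 tape=0##0[0]_#1#0#   (P,0)→(Q,#,L)
state=Q head=-1 tape=0##[0]#_#1#0#   (Q,0)→(R,#,R)
state=R head=0 tape=0###[#]_#1#0#   (R,#)→(Q,0,R)
state=Q head=1 tape=0###0[_]#1#0#   (Q,_)→(T,0,R)
state=T head=2 tape=0###00[#]1#0#   (T,#)→(P,_,L)
state=P head=1 tape=0###0[0]_1#0#   (P,0)→(Q,#,L)
state=Q head=0 tape=0###[0]#_1#0#   (Q,0)→(R,#,R)
state=R head=1 tape=0####[#]_1#0#   (R,#)→(Q,0,R)
state=Q head=2 tape=0####0[_]1#0#   (Q,_)→(T,0,R)
state=T head=3 tape=0####00[1]#0#   (T,1)→(T,#,L)
state=T head=2 tape=0####0[0]##0#   (T,0)→(S,1,R)
state=S head=3 tape=0####01[#]#0#   (S,#)→(R,0,L)
state=R head=2 tape=0####0[1]0#0#   (R,1)→(S,0,R)
state=S head=3 tape=0####00[0]#0#   (S,0)→(R,#,L)
state=R head=2 tape=0####0[0]##0#
The non-blank tape span at halt is 0####00##0#.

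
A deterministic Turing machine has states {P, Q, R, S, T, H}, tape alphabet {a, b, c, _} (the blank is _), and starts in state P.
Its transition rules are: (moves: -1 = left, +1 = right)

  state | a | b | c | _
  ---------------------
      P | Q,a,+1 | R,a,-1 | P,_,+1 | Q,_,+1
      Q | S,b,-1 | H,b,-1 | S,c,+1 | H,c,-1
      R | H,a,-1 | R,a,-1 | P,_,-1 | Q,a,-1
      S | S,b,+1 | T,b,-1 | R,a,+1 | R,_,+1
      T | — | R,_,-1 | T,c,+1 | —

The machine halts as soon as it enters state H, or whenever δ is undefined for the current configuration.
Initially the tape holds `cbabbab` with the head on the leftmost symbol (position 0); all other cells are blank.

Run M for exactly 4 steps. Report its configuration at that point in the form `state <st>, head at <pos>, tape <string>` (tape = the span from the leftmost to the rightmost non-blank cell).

state H, head at -2, tape caaabbab

P | __[c]babbab   read c → write _, move +1, go to P
P | ___[b]abbab   read b → write a, move -1, go to R
R | __[_]aabbab   read _ → write a, move -1, go to Q
Q | _[_]aaabbab   read _ → write c, move -1, go to H
H | [_]caaabbab
After 4 steps: state H, head at -2, tape caaabbab.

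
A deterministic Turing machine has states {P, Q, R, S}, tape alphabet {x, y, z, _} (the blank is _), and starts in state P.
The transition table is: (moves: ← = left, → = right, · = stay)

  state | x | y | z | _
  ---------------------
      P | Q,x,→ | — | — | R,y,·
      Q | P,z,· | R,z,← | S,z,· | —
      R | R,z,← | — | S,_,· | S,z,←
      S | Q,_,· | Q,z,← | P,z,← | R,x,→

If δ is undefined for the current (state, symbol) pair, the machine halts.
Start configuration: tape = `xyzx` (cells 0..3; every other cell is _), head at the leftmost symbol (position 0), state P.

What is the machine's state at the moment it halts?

Q

P | ____[x]yzx_   read x → write x, move →, go to Q
Q | ____x[y]zx_   read y → write z, move ←, go to R
R | ____[x]zzx_   read x → write z, move ←, go to R
R | ___[_]zzzx_   read _ → write z, move ←, go to S
S | __[_]zzzzx_   read _ → write x, move →, go to R
R | __x[z]zzzx_   read z → write _, move ·, go to S
S | __x[_]zzzx_   read _ → write x, move →, go to R
R | __xx[z]zzx_   read z → write _, move ·, go to S
S | __xx[_]zzx_   read _ → write x, move →, go to R
R | __xxx[z]zx_   read z → write _, move ·, go to S
S | __xxx[_]zx_   read _ → write x, move →, go to R
R | __xxxx[z]x_   read z → write _, move ·, go to S
S | __xxxx[_]x_   read _ → write x, move →, go to R
R | __xxxxx[x]_   read x → write z, move ←, go to R
R | __xxxx[x]z_   read x → write z, move ←, go to R
R | __xxx[x]zz_   read x → write z, move ←, go to R
R | __xx[x]zzz_   read x → write z, move ←, go to R
R | __x[x]zzzz_   read x → write z, move ←, go to R
R | __[x]zzzzz_   read x → write z, move ←, go to R
R | _[_]zzzzzz_   read _ → write z, move ←, go to S
S | [_]zzzzzzz_   read _ → write x, move →, go to R
R | x[z]zzzzzz_   read z → write _, move ·, go to S
S | x[_]zzzzzz_   read _ → write x, move →, go to R
R | xx[z]zzzzz_   read z → write _, move ·, go to S
S | xx[_]zzzzz_   read _ → write x, move →, go to R
R | xxx[z]zzzz_   read z → write _, move ·, go to S
S | xxx[_]zzzz_   read _ → write x, move →, go to R
R | xxxx[z]zzz_   read z → write _, move ·, go to S
S | xxxx[_]zzz_   read _ → write x, move →, go to R
R | xxxxx[z]zz_   read z → write _, move ·, go to S
S | xxxxx[_]zz_   read _ → write x, move →, go to R
R | xxxxxx[z]z_   read z → write _, move ·, go to S
S | xxxxxx[_]z_   read _ → write x, move →, go to R
R | xxxxxxx[z]_   read z → write _, move ·, go to S
S | xxxxxxx[_]_   read _ → write x, move →, go to R
R | xxxxxxxx[_]   read _ → write z, move ←, go to S
S | xxxxxxx[x]z   read x → write _, move ·, go to Q
Q | xxxxxxx[_]z
No transition is defined for (Q, _); M halts in state Q.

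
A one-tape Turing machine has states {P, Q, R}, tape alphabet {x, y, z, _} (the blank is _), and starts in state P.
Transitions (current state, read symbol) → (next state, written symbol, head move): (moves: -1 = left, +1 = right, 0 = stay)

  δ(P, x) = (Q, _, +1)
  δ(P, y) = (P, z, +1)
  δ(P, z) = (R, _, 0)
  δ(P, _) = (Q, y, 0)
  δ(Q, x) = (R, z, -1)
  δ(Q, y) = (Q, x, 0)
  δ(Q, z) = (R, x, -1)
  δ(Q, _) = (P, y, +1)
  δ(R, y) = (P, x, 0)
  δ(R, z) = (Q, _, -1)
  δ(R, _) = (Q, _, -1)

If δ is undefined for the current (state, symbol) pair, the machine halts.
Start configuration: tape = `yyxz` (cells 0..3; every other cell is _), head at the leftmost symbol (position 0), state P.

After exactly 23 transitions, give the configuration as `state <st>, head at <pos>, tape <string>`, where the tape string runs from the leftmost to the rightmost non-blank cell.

state Q, head at -3, tape xxx_x

P | ___[y]yxz   read y → write z, move +1, go to P
P | ___z[y]xz   read y → write z, move +1, go to P
P | ___zz[x]z   read x → write _, move +1, go to Q
Q | ___zz_[z]   read z → write x, move -1, go to R
R | ___zz[_]x   read _ → write _, move -1, go to Q
Q | ___z[z]_x   read z → write x, move -1, go to R
R | ___[z]x_x   read z → write _, move -1, go to Q
Q | __[_]_x_x   read _ → write y, move +1, go to P
P | __y[_]x_x   read _ → write y, move 0, go to Q
Q | __y[y]x_x   read y → write x, move 0, go to Q
Q | __y[x]x_x   read x → write z, move -1, go to R
R | __[y]zx_x   read y → write x, move 0, go to P
P | __[x]zx_x   read x → write _, move +1, go to Q
Q | ___[z]x_x   read z → write x, move -1, go to R
R | __[_]xx_x   read _ → write _, move -1, go to Q
Q | _[_]_xx_x   read _ → write y, move +1, go to P
P | _y[_]xx_x   read _ → write y, move 0, go to Q
Q | _y[y]xx_x   read y → write x, move 0, go to Q
Q | _y[x]xx_x   read x → write z, move -1, go to R
R | _[y]zxx_x   read y → write x, move 0, go to P
P | _[x]zxx_x   read x → write _, move +1, go to Q
Q | __[z]xx_x   read z → write x, move -1, go to R
R | _[_]xxx_x   read _ → write _, move -1, go to Q
Q | [_]_xxx_x
After 23 steps: state Q, head at -3, tape xxx_x.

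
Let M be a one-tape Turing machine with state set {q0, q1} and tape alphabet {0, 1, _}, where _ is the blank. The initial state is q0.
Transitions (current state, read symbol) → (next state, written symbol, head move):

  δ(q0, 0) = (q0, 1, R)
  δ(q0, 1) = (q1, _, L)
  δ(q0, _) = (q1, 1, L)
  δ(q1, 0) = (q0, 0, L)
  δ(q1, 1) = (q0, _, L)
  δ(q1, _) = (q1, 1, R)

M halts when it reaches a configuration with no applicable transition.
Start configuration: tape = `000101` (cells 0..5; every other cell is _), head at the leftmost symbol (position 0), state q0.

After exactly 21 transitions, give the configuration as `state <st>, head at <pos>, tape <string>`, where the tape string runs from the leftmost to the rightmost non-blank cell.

state q0, head at 1, tape 11111__01

q0 | ___[0]00101   read 0 → write 1, move R, go to q0
q0 | ___1[0]0101   read 0 → write 1, move R, go to q0
q0 | ___11[0]101   read 0 → write 1, move R, go to q0
q0 | ___111[1]01   read 1 → write _, move L, go to q1
q1 | ___11[1]_01   read 1 → write _, move L, go to q0
q0 | ___1[1]__01   read 1 → write _, move L, go to q1
q1 | ___[1]___01   read 1 → write _, move L, go to q0
q0 | __[_]____01   read _ → write 1, move L, go to q1
q1 | _[_]1____01   read _ → write 1, move R, go to q1
q1 | _1[1]____01   read 1 → write _, move L, go to q0
q0 | _[1]_____01   read 1 → write _, move L, go to q1
q1 | [_]______01   read _ → write 1, move R, go to q1
q1 | 1[_]_____01   read _ → write 1, move R, go to q1
q1 | 11[_]____01   read _ → write 1, move R, go to q1
q1 | 111[_]___01   read _ → write 1, move R, go to q1
q1 | 1111[_]__01   read _ → write 1, move R, go to q1
q1 | 11111[_]_01   read _ → write 1, move R, go to q1
q1 | 111111[_]01   read _ → write 1, move R, go to q1
q1 | 1111111[0]1   read 0 → write 0, move L, go to q0
q0 | 111111[1]01   read 1 → write _, move L, go to q1
q1 | 11111[1]_01   read 1 → write _, move L, go to q0
q0 | 1111[1]__01
After 21 steps: state q0, head at 1, tape 11111__01.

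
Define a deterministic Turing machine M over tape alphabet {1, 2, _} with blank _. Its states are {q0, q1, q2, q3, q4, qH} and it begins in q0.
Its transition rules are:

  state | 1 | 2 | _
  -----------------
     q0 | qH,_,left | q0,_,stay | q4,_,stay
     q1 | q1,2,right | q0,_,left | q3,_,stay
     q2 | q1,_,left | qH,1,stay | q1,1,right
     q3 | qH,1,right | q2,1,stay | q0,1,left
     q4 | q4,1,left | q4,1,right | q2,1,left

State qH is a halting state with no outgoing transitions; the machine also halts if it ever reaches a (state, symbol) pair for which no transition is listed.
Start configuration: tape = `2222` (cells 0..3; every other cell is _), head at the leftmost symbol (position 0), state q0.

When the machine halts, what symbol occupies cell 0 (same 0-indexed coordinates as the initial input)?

1

state=q0 head=0 tape=____[2]222   (q0,2)→(q0,_,stay)
state=q0 head=0 tape=____[_]222   (q0,_)→(q4,_,stay)
state=q4 head=0 tape=____[_]222   (q4,_)→(q2,1,left)
state=q2 head=-1 tape=___[_]1222   (q2,_)→(q1,1,right)
state=q1 head=0 tape=___1[1]222   (q1,1)→(q1,2,right)
state=q1 head=1 tape=___12[2]22   (q1,2)→(q0,_,left)
state=q0 head=0 tape=___1[2]_22   (q0,2)→(q0,_,stay)
state=q0 head=0 tape=___1[_]_22   (q0,_)→(q4,_,stay)
state=q4 head=0 tape=___1[_]_22   (q4,_)→(q2,1,left)
state=q2 head=-1 tape=___[1]1_22   (q2,1)→(q1,_,left)
state=q1 head=-2 tape=__[_]_1_22   (q1,_)→(q3,_,stay)
state=q3 head=-2 tape=__[_]_1_22   (q3,_)→(q0,1,left)
state=q0 head=-3 tape=_[_]1_1_22   (q0,_)→(q4,_,stay)
state=q4 head=-3 tape=_[_]1_1_22   (q4,_)→(q2,1,left)
state=q2 head=-4 tape=[_]11_1_22   (q2,_)→(q1,1,right)
state=q1 head=-3 tape=1[1]1_1_22   (q1,1)→(q1,2,right)
state=q1 head=-2 tape=12[1]_1_22   (q1,1)→(q1,2,right)
state=q1 head=-1 tape=122[_]1_22   (q1,_)→(q3,_,stay)
state=q3 head=-1 tape=122[_]1_22   (q3,_)→(q0,1,left)
state=q0 head=-2 tape=12[2]11_22   (q0,2)→(q0,_,stay)
state=q0 head=-2 tape=12[_]11_22   (q0,_)→(q4,_,stay)
state=q4 head=-2 tape=12[_]11_22   (q4,_)→(q2,1,left)
state=q2 head=-3 tape=1[2]111_22   (q2,2)→(qH,1,stay)
state=qH head=-3 tape=1[1]111_22
Cell 0 holds 1 when M halts.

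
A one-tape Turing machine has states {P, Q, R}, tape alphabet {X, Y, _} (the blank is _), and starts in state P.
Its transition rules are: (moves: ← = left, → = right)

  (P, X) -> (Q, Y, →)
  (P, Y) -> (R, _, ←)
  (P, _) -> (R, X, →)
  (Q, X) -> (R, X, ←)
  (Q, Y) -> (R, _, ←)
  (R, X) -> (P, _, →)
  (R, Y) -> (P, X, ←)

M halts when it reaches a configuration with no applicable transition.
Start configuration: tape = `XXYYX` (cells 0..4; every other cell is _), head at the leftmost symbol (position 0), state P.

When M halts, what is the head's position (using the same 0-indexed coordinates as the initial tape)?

state=P head=0 tape=_[X]XYYX_   (P,X)→(Q,Y,→)
state=Q head=1 tape=_Y[X]YYX_   (Q,X)→(R,X,←)
state=R head=0 tape=_[Y]XYYX_   (R,Y)→(P,X,←)
state=P head=-1 tape=[_]XXYYX_   (P,_)→(R,X,→)
state=R head=0 tape=X[X]XYYX_   (R,X)→(P,_,→)
state=P head=1 tape=X_[X]YYX_   (P,X)→(Q,Y,→)
state=Q head=2 tape=X_Y[Y]YX_   (Q,Y)→(R,_,←)
state=R head=1 tape=X_[Y]_YX_   (R,Y)→(P,X,←)
state=P head=0 tape=X[_]X_YX_   (P,_)→(R,X,→)
state=R head=1 tape=XX[X]_YX_   (R,X)→(P,_,→)
state=P head=2 tape=XX_[_]YX_   (P,_)→(R,X,→)
state=R head=3 tape=XX_X[Y]X_   (R,Y)→(P,X,←)
state=P head=2 tape=XX_[X]XX_   (P,X)→(Q,Y,→)
state=Q head=3 tape=XX_Y[X]X_   (Q,X)→(R,X,←)
state=R head=2 tape=XX_[Y]XX_   (R,Y)→(P,X,←)
state=P head=1 tape=XX[_]XXX_   (P,_)→(R,X,→)
state=R head=2 tape=XXX[X]XX_   (R,X)→(P,_,→)
state=P head=3 tape=XXX_[X]X_   (P,X)→(Q,Y,→)
state=Q head=4 tape=XXX_Y[X]_   (Q,X)→(R,X,←)
state=R head=3 tape=XXX_[Y]X_   (R,Y)→(P,X,←)
state=P head=2 tape=XXX[_]XX_   (P,_)→(R,X,→)
state=R head=3 tape=XXXX[X]X_   (R,X)→(P,_,→)
state=P head=4 tape=XXXX_[X]_   (P,X)→(Q,Y,→)
state=Q head=5 tape=XXXX_Y[_]
At halt the head is at cell 5.

5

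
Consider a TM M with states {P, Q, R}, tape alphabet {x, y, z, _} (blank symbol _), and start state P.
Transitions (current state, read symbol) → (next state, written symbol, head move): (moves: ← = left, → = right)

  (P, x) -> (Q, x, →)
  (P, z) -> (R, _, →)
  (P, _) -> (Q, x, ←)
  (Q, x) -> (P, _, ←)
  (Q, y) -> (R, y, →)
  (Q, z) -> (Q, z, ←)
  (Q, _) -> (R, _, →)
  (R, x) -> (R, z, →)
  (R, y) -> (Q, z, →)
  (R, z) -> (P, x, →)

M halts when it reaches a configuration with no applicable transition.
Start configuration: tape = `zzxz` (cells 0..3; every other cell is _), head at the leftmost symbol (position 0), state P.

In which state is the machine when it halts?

P | _[z]zxz_   read z → write _, move →, go to R
R | __[z]xz_   read z → write x, move →, go to P
P | __x[x]z_   read x → write x, move →, go to Q
Q | __xx[z]_   read z → write z, move ←, go to Q
Q | __x[x]z_   read x → write _, move ←, go to P
P | __[x]_z_   read x → write x, move →, go to Q
Q | __x[_]z_   read _ → write _, move →, go to R
R | __x_[z]_   read z → write x, move →, go to P
P | __x_x[_]   read _ → write x, move ←, go to Q
Q | __x_[x]x   read x → write _, move ←, go to P
P | __x[_]_x   read _ → write x, move ←, go to Q
Q | __[x]x_x   read x → write _, move ←, go to P
P | _[_]_x_x   read _ → write x, move ←, go to Q
Q | [_]x_x_x   read _ → write _, move →, go to R
R | _[x]_x_x   read x → write z, move →, go to R
R | _z[_]x_x
No transition is defined for (R, _); M halts in state R.

R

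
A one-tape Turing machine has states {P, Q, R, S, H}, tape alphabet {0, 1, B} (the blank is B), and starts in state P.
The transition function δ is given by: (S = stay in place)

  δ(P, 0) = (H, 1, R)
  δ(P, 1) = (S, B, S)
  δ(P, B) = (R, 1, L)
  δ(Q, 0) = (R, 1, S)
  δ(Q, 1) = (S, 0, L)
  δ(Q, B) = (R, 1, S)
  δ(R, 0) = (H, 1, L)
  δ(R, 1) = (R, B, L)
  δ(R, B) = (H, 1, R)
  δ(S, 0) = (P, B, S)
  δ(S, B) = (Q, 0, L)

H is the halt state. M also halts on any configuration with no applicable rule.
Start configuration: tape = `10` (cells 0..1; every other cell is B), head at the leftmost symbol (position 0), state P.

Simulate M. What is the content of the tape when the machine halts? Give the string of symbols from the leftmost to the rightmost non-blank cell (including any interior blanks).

1B00

P | BB[1]0   read 1 → write B, move S, go to S
S | BB[B]0   read B → write 0, move L, go to Q
Q | B[B]00   read B → write 1, move S, go to R
R | B[1]00   read 1 → write B, move L, go to R
R | [B]B00   read B → write 1, move R, go to H
H | 1[B]00
The non-blank tape span at halt is 1B00.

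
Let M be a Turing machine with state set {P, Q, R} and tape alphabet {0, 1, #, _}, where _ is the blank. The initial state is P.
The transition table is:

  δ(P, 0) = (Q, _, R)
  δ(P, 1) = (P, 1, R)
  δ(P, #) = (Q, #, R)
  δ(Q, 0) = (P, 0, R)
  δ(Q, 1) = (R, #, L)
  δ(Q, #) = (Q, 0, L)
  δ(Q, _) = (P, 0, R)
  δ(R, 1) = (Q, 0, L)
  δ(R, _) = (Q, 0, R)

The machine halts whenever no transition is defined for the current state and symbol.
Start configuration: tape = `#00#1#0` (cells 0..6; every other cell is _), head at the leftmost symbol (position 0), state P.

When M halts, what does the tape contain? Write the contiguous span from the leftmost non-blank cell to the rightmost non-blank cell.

#0000_0

P | [#]00#1#0_   read # → write #, move R, go to Q
Q | #[0]0#1#0_   read 0 → write 0, move R, go to P
P | #0[0]#1#0_   read 0 → write _, move R, go to Q
Q | #0_[#]1#0_   read # → write 0, move L, go to Q
Q | #0[_]01#0_   read _ → write 0, move R, go to P
P | #00[0]1#0_   read 0 → write _, move R, go to Q
Q | #00_[1]#0_   read 1 → write #, move L, go to R
R | #00[_]##0_   read _ → write 0, move R, go to Q
Q | #000[#]#0_   read # → write 0, move L, go to Q
Q | #00[0]0#0_   read 0 → write 0, move R, go to P
P | #000[0]#0_   read 0 → write _, move R, go to Q
Q | #000_[#]0_   read # → write 0, move L, go to Q
Q | #000[_]00_   read _ → write 0, move R, go to P
P | #0000[0]0_   read 0 → write _, move R, go to Q
Q | #0000_[0]_   read 0 → write 0, move R, go to P
P | #0000_0[_]
The non-blank tape span at halt is #0000_0.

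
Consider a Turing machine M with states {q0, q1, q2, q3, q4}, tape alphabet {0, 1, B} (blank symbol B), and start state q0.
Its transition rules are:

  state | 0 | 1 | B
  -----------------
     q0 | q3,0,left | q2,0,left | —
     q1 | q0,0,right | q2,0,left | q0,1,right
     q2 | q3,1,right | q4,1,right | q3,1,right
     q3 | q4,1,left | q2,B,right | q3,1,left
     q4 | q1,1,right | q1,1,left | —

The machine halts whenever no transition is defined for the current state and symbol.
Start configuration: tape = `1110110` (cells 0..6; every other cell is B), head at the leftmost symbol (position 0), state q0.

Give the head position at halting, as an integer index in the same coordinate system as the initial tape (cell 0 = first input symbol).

q0 | BB[1]110110B   read 1 → write 0, move left, go to q2
q2 | B[B]0110110B   read B → write 1, move right, go to q3
q3 | B1[0]110110B   read 0 → write 1, move left, go to q4
q4 | B[1]1110110B   read 1 → write 1, move left, go to q1
q1 | [B]11110110B   read B → write 1, move right, go to q0
q0 | 1[1]1110110B   read 1 → write 0, move left, go to q2
q2 | [1]01110110B   read 1 → write 1, move right, go to q4
q4 | 1[0]1110110B   read 0 → write 1, move right, go to q1
q1 | 11[1]110110B   read 1 → write 0, move left, go to q2
q2 | 1[1]0110110B   read 1 → write 1, move right, go to q4
q4 | 11[0]110110B   read 0 → write 1, move right, go to q1
q1 | 111[1]10110B   read 1 → write 0, move left, go to q2
q2 | 11[1]010110B   read 1 → write 1, move right, go to q4
q4 | 111[0]10110B   read 0 → write 1, move right, go to q1
q1 | 1111[1]0110B   read 1 → write 0, move left, go to q2
q2 | 111[1]00110B   read 1 → write 1, move right, go to q4
q4 | 1111[0]0110B   read 0 → write 1, move right, go to q1
q1 | 11111[0]110B   read 0 → write 0, move right, go to q0
q0 | 111110[1]10B   read 1 → write 0, move left, go to q2
q2 | 11111[0]010B   read 0 → write 1, move right, go to q3
q3 | 111111[0]10B   read 0 → write 1, move left, go to q4
q4 | 11111[1]110B   read 1 → write 1, move left, go to q1
q1 | 1111[1]1110B   read 1 → write 0, move left, go to q2
q2 | 111[1]01110B   read 1 → write 1, move right, go to q4
q4 | 1111[0]1110B   read 0 → write 1, move right, go to q1
q1 | 11111[1]110B   read 1 → write 0, move left, go to q2
q2 | 1111[1]0110B   read 1 → write 1, move right, go to q4
q4 | 11111[0]110B   read 0 → write 1, move right, go to q1
q1 | 111111[1]10B   read 1 → write 0, move left, go to q2
q2 | 11111[1]010B   read 1 → write 1, move right, go to q4
q4 | 111111[0]10B   read 0 → write 1, move right, go to q1
q1 | 1111111[1]0B   read 1 → write 0, move left, go to q2
q2 | 111111[1]00B   read 1 → write 1, move right, go to q4
q4 | 1111111[0]0B   read 0 → write 1, move right, go to q1
q1 | 11111111[0]B   read 0 → write 0, move right, go to q0
q0 | 111111110[B]
At halt the head is at cell 7.

7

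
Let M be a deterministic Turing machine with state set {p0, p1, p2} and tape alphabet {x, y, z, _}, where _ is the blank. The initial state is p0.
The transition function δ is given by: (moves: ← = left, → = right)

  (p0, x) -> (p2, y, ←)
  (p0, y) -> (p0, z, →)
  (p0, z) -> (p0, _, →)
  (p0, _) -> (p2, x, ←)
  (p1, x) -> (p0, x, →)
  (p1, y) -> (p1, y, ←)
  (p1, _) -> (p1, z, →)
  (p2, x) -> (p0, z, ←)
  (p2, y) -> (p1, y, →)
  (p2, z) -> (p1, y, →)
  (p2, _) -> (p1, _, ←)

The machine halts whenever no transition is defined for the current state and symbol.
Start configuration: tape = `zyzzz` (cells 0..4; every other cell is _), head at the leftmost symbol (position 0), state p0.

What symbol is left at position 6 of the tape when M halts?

state=p0 head=0 tape=[z]yzzz__   (p0,z)→(p0,_,→)
state=p0 head=1 tape=_[y]zzz__   (p0,y)→(p0,z,→)
state=p0 head=2 tape=_z[z]zz__   (p0,z)→(p0,_,→)
state=p0 head=3 tape=_z_[z]z__   (p0,z)→(p0,_,→)
state=p0 head=4 tape=_z__[z]__   (p0,z)→(p0,_,→)
state=p0 head=5 tape=_z___[_]_   (p0,_)→(p2,x,←)
state=p2 head=4 tape=_z__[_]x_   (p2,_)→(p1,_,←)
state=p1 head=3 tape=_z_[_]_x_   (p1,_)→(p1,z,→)
state=p1 head=4 tape=_z_z[_]x_   (p1,_)→(p1,z,→)
state=p1 head=5 tape=_z_zz[x]_   (p1,x)→(p0,x,→)
state=p0 head=6 tape=_z_zzx[_]   (p0,_)→(p2,x,←)
state=p2 head=5 tape=_z_zz[x]x   (p2,x)→(p0,z,←)
state=p0 head=4 tape=_z_z[z]zx   (p0,z)→(p0,_,→)
state=p0 head=5 tape=_z_z_[z]x   (p0,z)→(p0,_,→)
state=p0 head=6 tape=_z_z__[x]   (p0,x)→(p2,y,←)
state=p2 head=5 tape=_z_z_[_]y   (p2,_)→(p1,_,←)
state=p1 head=4 tape=_z_z[_]_y   (p1,_)→(p1,z,→)
state=p1 head=5 tape=_z_zz[_]y   (p1,_)→(p1,z,→)
state=p1 head=6 tape=_z_zzz[y]   (p1,y)→(p1,y,←)
state=p1 head=5 tape=_z_zz[z]y
Cell 6 holds y when M halts.

y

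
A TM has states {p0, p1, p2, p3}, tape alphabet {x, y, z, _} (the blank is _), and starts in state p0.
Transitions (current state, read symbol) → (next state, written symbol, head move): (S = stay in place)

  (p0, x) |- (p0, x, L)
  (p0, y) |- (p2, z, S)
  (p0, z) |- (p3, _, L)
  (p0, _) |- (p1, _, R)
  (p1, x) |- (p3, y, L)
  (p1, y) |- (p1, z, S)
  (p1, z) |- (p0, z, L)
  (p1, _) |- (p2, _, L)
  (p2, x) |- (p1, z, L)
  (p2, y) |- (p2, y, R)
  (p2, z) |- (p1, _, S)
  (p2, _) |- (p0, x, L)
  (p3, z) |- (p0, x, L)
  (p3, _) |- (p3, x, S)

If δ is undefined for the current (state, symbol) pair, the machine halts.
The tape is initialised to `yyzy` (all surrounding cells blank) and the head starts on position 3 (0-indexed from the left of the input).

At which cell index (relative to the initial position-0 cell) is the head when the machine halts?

-2

p0 | __yyz[y]   read y → write z, move S, go to p2
p2 | __yyz[z]   read z → write _, move S, go to p1
p1 | __yyz[_]   read _ → write _, move L, go to p2
p2 | __yy[z]_   read z → write _, move S, go to p1
p1 | __yy[_]_   read _ → write _, move L, go to p2
p2 | __y[y]__   read y → write y, move R, go to p2
p2 | __yy[_]_   read _ → write x, move L, go to p0
p0 | __y[y]x_   read y → write z, move S, go to p2
p2 | __y[z]x_   read z → write _, move S, go to p1
p1 | __y[_]x_   read _ → write _, move L, go to p2
p2 | __[y]_x_   read y → write y, move R, go to p2
p2 | __y[_]x_   read _ → write x, move L, go to p0
p0 | __[y]xx_   read y → write z, move S, go to p2
p2 | __[z]xx_   read z → write _, move S, go to p1
p1 | __[_]xx_   read _ → write _, move L, go to p2
p2 | _[_]_xx_   read _ → write x, move L, go to p0
p0 | [_]x_xx_   read _ → write _, move R, go to p1
p1 | _[x]_xx_   read x → write y, move L, go to p3
p3 | [_]y_xx_   read _ → write x, move S, go to p3
p3 | [x]y_xx_
At halt the head is at cell -2.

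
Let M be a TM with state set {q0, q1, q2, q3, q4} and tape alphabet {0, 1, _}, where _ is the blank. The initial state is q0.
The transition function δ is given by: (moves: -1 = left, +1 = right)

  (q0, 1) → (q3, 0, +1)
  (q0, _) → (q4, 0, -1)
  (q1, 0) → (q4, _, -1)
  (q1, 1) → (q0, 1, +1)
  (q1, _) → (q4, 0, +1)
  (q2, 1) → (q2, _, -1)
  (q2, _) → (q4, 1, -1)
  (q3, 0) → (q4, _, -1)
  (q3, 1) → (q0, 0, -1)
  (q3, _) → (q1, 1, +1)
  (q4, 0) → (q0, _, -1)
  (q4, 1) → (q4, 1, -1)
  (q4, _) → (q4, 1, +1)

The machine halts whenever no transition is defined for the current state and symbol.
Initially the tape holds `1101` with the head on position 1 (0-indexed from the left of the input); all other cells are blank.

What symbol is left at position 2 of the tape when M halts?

1

state=q0 head=1 tape=1[1]01_   (q0,1)→(q3,0,+1)
state=q3 head=2 tape=10[0]1_   (q3,0)→(q4,_,-1)
state=q4 head=1 tape=1[0]_1_   (q4,0)→(q0,_,-1)
state=q0 head=0 tape=[1]__1_   (q0,1)→(q3,0,+1)
state=q3 head=1 tape=0[_]_1_   (q3,_)→(q1,1,+1)
state=q1 head=2 tape=01[_]1_   (q1,_)→(q4,0,+1)
state=q4 head=3 tape=010[1]_   (q4,1)→(q4,1,-1)
state=q4 head=2 tape=01[0]1_   (q4,0)→(q0,_,-1)
state=q0 head=1 tape=0[1]_1_   (q0,1)→(q3,0,+1)
state=q3 head=2 tape=00[_]1_   (q3,_)→(q1,1,+1)
state=q1 head=3 tape=001[1]_   (q1,1)→(q0,1,+1)
state=q0 head=4 tape=0011[_]   (q0,_)→(q4,0,-1)
state=q4 head=3 tape=001[1]0   (q4,1)→(q4,1,-1)
state=q4 head=2 tape=00[1]10   (q4,1)→(q4,1,-1)
state=q4 head=1 tape=0[0]110   (q4,0)→(q0,_,-1)
state=q0 head=0 tape=[0]_110
Cell 2 holds 1 when M halts.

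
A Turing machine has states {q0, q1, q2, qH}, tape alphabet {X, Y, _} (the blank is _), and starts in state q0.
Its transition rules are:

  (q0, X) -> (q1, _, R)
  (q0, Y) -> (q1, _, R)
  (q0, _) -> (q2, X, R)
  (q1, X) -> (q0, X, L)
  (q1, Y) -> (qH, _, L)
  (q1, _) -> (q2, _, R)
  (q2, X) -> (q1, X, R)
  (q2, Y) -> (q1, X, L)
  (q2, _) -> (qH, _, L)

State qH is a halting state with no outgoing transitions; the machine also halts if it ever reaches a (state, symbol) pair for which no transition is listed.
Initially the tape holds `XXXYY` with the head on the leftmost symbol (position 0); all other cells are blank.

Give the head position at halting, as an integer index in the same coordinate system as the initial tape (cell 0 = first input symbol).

state=q0 head=0 tape=[X]XXYY   (q0,X)→(q1,_,R)
state=q1 head=1 tape=_[X]XYY   (q1,X)→(q0,X,L)
state=q0 head=0 tape=[_]XXYY   (q0,_)→(q2,X,R)
state=q2 head=1 tape=X[X]XYY   (q2,X)→(q1,X,R)
state=q1 head=2 tape=XX[X]YY   (q1,X)→(q0,X,L)
state=q0 head=1 tape=X[X]XYY   (q0,X)→(q1,_,R)
state=q1 head=2 tape=X_[X]YY   (q1,X)→(q0,X,L)
state=q0 head=1 tape=X[_]XYY   (q0,_)→(q2,X,R)
state=q2 head=2 tape=XX[X]YY   (q2,X)→(q1,X,R)
state=q1 head=3 tape=XXX[Y]Y   (q1,Y)→(qH,_,L)
state=qH head=2 tape=XX[X]_Y
At halt the head is at cell 2.

2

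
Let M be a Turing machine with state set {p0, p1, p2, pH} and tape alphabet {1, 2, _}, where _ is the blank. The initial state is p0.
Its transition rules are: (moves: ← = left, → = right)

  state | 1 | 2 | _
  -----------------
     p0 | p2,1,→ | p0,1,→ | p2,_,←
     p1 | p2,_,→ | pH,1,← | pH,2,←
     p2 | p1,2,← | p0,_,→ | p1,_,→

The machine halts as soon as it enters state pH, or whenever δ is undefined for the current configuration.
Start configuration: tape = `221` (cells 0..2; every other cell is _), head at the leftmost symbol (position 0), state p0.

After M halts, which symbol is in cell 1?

state=p0 head=0 tape=[2]21__   (p0,2)→(p0,1,→)
state=p0 head=1 tape=1[2]1__   (p0,2)→(p0,1,→)
state=p0 head=2 tape=11[1]__   (p0,1)→(p2,1,→)
state=p2 head=3 tape=111[_]_   (p2,_)→(p1,_,→)
state=p1 head=4 tape=111_[_]   (p1,_)→(pH,2,←)
state=pH head=3 tape=111[_]2
Cell 1 holds 1 when M halts.

1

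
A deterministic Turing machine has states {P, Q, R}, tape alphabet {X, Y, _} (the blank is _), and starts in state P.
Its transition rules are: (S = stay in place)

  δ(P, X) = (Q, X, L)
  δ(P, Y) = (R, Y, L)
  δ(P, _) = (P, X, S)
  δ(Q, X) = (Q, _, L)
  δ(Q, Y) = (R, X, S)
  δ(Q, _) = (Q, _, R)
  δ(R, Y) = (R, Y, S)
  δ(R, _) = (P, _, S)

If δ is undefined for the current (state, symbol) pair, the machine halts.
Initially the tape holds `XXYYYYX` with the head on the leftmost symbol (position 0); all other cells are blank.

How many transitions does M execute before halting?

state=P head=0 tape=_[X]XYYYYX   (P,X)→(Q,X,L)
state=Q head=-1 tape=[_]XXYYYYX   (Q,_)→(Q,_,R)
state=Q head=0 tape=_[X]XYYYYX   (Q,X)→(Q,_,L)
state=Q head=-1 tape=[_]_XYYYYX   (Q,_)→(Q,_,R)
state=Q head=0 tape=_[_]XYYYYX   (Q,_)→(Q,_,R)
state=Q head=1 tape=__[X]YYYYX   (Q,X)→(Q,_,L)
state=Q head=0 tape=_[_]_YYYYX   (Q,_)→(Q,_,R)
state=Q head=1 tape=__[_]YYYYX   (Q,_)→(Q,_,R)
state=Q head=2 tape=___[Y]YYYX   (Q,Y)→(R,X,S)
state=R head=2 tape=___[X]YYYX
M halts after 9 transitions.

9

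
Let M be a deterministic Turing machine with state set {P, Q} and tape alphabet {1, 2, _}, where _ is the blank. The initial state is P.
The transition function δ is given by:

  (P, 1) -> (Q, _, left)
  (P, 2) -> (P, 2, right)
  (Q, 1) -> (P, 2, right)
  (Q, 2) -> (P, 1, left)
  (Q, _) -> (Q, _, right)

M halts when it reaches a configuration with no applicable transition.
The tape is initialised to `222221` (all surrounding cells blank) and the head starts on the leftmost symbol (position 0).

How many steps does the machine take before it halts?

P | _[2]22221   read 2 → write 2, move right, go to P
P | _2[2]2221   read 2 → write 2, move right, go to P
P | _22[2]221   read 2 → write 2, move right, go to P
P | _222[2]21   read 2 → write 2, move right, go to P
P | _2222[2]1   read 2 → write 2, move right, go to P
P | _22222[1]   read 1 → write _, move left, go to Q
Q | _2222[2]_   read 2 → write 1, move left, go to P
P | _222[2]1_   read 2 → write 2, move right, go to P
P | _2222[1]_   read 1 → write _, move left, go to Q
Q | _222[2]__   read 2 → write 1, move left, go to P
P | _22[2]1__   read 2 → write 2, move right, go to P
P | _222[1]__   read 1 → write _, move left, go to Q
Q | _22[2]___   read 2 → write 1, move left, go to P
P | _2[2]1___   read 2 → write 2, move right, go to P
P | _22[1]___   read 1 → write _, move left, go to Q
Q | _2[2]____   read 2 → write 1, move left, go to P
P | _[2]1____   read 2 → write 2, move right, go to P
P | _2[1]____   read 1 → write _, move left, go to Q
Q | _[2]_____   read 2 → write 1, move left, go to P
P | [_]1_____
M halts after 19 transitions.

19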